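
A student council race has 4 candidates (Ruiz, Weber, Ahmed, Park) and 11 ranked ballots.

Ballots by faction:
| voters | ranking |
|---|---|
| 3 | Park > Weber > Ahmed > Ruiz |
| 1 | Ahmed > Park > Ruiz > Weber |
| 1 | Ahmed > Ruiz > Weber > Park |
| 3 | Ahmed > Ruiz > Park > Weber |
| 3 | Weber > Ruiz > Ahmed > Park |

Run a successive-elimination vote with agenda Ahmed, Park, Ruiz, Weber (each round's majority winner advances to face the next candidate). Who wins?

Round 1: Ahmed vs Park — 8–3, Ahmed advances.
Round 2: Ahmed vs Ruiz — 8–3, Ahmed advances.
Round 3: Ahmed vs Weber — 5–6, Weber advances.
Weber survives the agenda.

Weber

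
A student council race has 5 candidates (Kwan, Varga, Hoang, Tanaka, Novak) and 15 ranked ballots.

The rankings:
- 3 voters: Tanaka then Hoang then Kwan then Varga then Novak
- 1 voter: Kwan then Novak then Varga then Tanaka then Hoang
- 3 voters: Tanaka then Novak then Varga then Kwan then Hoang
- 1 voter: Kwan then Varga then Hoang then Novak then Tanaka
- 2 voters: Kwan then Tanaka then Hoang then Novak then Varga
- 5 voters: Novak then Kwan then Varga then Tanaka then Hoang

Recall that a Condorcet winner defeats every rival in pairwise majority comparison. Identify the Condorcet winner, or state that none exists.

Head-to-head results (15 voters):
Kwan–Varga: Kwan 12–3.
Kwan–Hoang: Kwan 12–3.
Kwan vs Tanaka: Kwan, 9–6.
Kwan vs Novak: Novak wins 8–7.
Varga vs Hoang: Varga, 10–5.
Varga–Tanaka: Tanaka 8–7.
Varga vs Novak: Novak wins 11–4.
Hoang–Tanaka: Tanaka 14–1.
Hoang vs Novak: Novak wins 9–6.
Tanaka vs Novak: Tanaka, 8–7.
No candidate is unbeaten: Kwan loses to Novak; Varga loses to Kwan; Hoang loses to Kwan; Tanaka loses to Kwan; Novak loses to Tanaka. In particular Kwan > Tanaka > Novak > Kwan is a majority cycle — no Condorcet winner exists.

none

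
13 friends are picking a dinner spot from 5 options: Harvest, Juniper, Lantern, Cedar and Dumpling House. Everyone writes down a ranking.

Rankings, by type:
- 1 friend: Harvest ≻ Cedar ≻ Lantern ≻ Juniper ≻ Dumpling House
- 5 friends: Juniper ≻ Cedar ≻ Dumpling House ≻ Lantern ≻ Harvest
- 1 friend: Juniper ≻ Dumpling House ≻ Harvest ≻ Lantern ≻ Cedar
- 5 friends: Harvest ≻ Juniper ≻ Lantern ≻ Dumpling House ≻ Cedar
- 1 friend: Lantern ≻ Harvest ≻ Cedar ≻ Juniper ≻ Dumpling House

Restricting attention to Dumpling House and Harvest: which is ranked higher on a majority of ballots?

Ballots ranking Dumpling House above Harvest: 5 + 1 = 6.
Ballots ranking Harvest above Dumpling House: 13 − 6 = 7.
Harvest wins the head-to-head 7–6.

Harvest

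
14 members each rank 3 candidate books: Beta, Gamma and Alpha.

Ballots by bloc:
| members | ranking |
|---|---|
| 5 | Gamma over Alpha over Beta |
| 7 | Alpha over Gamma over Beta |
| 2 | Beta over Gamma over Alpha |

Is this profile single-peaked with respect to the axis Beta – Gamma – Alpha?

yes

Axis positions: Beta=1, Gamma=2, Alpha=3.
Bloc 1 (peak Gamma at position 2): ranking walks positions 2-3-1, expanding outward from the peak — single-peaked.
Bloc 2 (peak Alpha at position 3): ranking walks positions 3-2-1, expanding outward from the peak — single-peaked.
Bloc 3 (peak Beta at position 1): ranking walks positions 1-2-3, expanding outward from the peak — single-peaked.
Every ranking is single-peaked on this axis.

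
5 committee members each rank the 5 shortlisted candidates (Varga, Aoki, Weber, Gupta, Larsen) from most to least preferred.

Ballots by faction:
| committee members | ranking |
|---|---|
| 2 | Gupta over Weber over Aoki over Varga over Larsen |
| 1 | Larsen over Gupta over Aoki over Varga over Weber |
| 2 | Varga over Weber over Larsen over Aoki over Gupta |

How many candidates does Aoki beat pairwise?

Aoki against each rival (5 committee members):
Aoki vs Varga: Aoki, 3–2.
Aoki vs Weber: 1 for Aoki, 4 for Weber — Weber by 4–1.
Aoki vs Gupta: 2 for Aoki, 3 for Gupta — Gupta by 3–2.
Aoki vs Larsen: 2 for Aoki, 3 for Larsen — Larsen by 3–2.
Aoki beats Varga; loses to Weber, Gupta, Larsen — 1 pairwise win.

1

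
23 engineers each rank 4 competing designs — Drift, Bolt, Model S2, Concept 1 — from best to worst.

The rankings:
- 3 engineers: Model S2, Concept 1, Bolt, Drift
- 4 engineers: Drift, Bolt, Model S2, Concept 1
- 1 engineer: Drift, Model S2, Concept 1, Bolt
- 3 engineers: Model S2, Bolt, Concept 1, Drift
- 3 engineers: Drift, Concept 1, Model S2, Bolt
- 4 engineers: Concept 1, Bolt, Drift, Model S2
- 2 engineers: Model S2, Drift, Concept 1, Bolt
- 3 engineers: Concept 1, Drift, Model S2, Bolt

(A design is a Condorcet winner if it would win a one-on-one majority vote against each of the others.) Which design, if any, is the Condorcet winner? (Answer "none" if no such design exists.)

none

Pairwise majorities:
Drift vs Bolt: Drift preferred on 4+1+3+2+3 = 13 ballots; Drift wins 13–10.
Drift vs Model S2: 15 to 8, Drift.
Drift vs Concept 1: 4+1+3+2 = 10 for Drift, 13 for Concept 1 — Concept 1 by 13–10.
Bolt vs Model S2: Bolt is ranked higher on 4+4 = 8 ballots, Model S2 on 15. Model S2 wins 15–8.
Bolt vs Concept 1: 4+3 = 7 for Bolt, 16 for Concept 1 — Concept 1 by 16–7.
Model S2 vs Concept 1: 3+4+1+3+2 = 13 for Model S2, 10 for Concept 1 — Model S2 by 13–10.
Every design loses at least once (Drift loses to Concept 1; Bolt loses to Drift; Model S2 loses to Drift; Concept 1 loses to Model S2). The majority relation contains the cycle Drift → Model S2 → Concept 1 → Drift, so there is no Condorcet winner.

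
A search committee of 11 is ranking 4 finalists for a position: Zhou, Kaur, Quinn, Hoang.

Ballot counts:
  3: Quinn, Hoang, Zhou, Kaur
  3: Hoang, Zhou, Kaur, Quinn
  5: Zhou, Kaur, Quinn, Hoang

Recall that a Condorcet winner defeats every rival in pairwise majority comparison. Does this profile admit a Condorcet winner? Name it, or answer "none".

Head-to-head results (11 committee members):
Zhou vs Kaur: 3+3+5 = 11 for Zhou, 0 for Kaur — Zhou by 11–0.
Zhou vs Quinn: 8 to 3, Zhou.
Zhou vs Hoang: Zhou is ranked higher on 5 ballots, Hoang on 6. Hoang wins 6–5.
Kaur vs Quinn: Kaur preferred on 3+5 = 8 ballots; Kaur wins 8–3.
Kaur vs Hoang: 5 for Kaur, 6 for Hoang — Hoang by 6–5.
Quinn vs Hoang: 8 to 3, Quinn.
Each candidate drops at least one matchup (Zhou loses to Hoang; Kaur loses to Zhou; Quinn loses to Zhou; Hoang loses to Quinn); the cycle Zhou beats Quinn beats Hoang beats Zhou rules out a Condorcet winner.

none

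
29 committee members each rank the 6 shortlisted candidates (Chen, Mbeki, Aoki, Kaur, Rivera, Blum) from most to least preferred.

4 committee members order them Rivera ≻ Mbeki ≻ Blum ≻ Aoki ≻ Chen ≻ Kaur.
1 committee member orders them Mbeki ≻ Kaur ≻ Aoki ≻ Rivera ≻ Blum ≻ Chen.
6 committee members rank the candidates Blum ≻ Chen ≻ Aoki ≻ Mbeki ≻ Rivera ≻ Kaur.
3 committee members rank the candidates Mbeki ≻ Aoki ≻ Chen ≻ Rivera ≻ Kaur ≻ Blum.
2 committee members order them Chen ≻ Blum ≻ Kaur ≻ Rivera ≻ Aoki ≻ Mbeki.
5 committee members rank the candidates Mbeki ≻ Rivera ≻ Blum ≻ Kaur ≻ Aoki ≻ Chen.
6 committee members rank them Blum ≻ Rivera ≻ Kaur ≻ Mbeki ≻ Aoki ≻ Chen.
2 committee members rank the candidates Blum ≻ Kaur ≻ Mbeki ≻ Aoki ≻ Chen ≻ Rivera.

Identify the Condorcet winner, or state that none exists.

Blum

Check each pair by majority over 29 ballots:
Chen vs Mbeki: Chen is ranked higher on 6+2 = 8 ballots, Mbeki on 21. Mbeki wins 21–8.
Chen vs Aoki: 8 to 21, Aoki.
Chen vs Kaur: 15 to 14, Chen.
Chen vs Rivera: 13 to 16, Rivera.
Chen vs Blum: Chen preferred on 3+2 = 5 ballots; Blum wins 24–5.
Mbeki vs Aoki: Mbeki preferred on 4+1+3+5+6+2 = 21 ballots; Mbeki wins 21–8.
Mbeki vs Kaur: Mbeki preferred on 4+1+6+3+5 = 19 ballots; Mbeki wins 19–10.
Mbeki vs Rivera: Mbeki is ranked higher on 1+6+3+5+2 = 17 ballots, Rivera on 12. Mbeki wins 17–12.
Mbeki vs Blum: 13 to 16, Blum.
Aoki vs Kaur: 4+6+3 = 13 for Aoki, 16 for Kaur — Kaur by 16–13.
Aoki vs Rivera: Aoki preferred on 1+6+3+2 = 12 ballots; Rivera wins 17–12.
Aoki vs Blum: 1+3 = 4 for Aoki, 25 for Blum — Blum by 25–4.
Kaur vs Rivera: Kaur preferred on 1+2+2 = 5 ballots; Rivera wins 24–5.
Kaur vs Blum: Kaur is ranked higher on 1+3 = 4 ballots, Blum on 25. Blum wins 25–4.
Rivera vs Blum: 13 to 16, Blum.
Only Blum has no losses; Blum is the Condorcet winner.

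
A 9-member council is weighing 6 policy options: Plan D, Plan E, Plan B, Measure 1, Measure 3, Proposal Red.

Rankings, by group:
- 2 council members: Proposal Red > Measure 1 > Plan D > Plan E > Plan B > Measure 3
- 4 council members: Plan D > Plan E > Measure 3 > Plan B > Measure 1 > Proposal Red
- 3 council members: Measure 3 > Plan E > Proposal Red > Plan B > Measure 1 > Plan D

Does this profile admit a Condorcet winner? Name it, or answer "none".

none

Head-to-head results (9 council members):
Plan D vs Plan E: Plan D is ranked higher on 2+4 = 6 ballots, Plan E on 3. Plan D wins 6–3.
Plan D vs Plan B: 2+4 = 6 for Plan D, 3 for Plan B — Plan D by 6–3.
Plan D vs Measure 1: 4 to 5, Measure 1.
Plan D vs Measure 3: Plan D preferred on 2+4 = 6 ballots; Plan D wins 6–3.
Plan D vs Proposal Red: Plan D is ranked higher on 4 ballots, Proposal Red on 5. Proposal Red wins 5–4.
Plan E vs Plan B: Plan E preferred on 2+4+3 = 9 ballots; Plan E wins 9–0.
Plan E vs Measure 1: 4+3 = 7 for Plan E, 2 for Measure 1 — Plan E by 7–2.
Plan E vs Measure 3: Plan E preferred on 2+4 = 6 ballots; Plan E wins 6–3.
Plan E vs Proposal Red: Plan E preferred on 4+3 = 7 ballots; Plan E wins 7–2.
Plan B vs Measure 1: Plan B preferred on 4+3 = 7 ballots; Plan B wins 7–2.
Plan B vs Measure 3: 2 for Plan B, 7 for Measure 3 — Measure 3 by 7–2.
Plan B vs Proposal Red: Plan B is ranked higher on 4 ballots, Proposal Red on 5. Proposal Red wins 5–4.
Measure 1 vs Measure 3: Measure 1 preferred on 2 ballots; Measure 3 wins 7–2.
Measure 1 vs Proposal Red: 4 to 5, Proposal Red.
Measure 3 vs Proposal Red: 7 to 2, Measure 3.
Each option drops at least one matchup (Plan D loses to Measure 1; Plan E loses to Plan D; Plan B loses to Plan D; Measure 1 loses to Plan E; Measure 3 loses to Plan D; Proposal Red loses to Plan E); the cycle Plan D > Plan E > Measure 1 > Plan D rules out a Condorcet winner.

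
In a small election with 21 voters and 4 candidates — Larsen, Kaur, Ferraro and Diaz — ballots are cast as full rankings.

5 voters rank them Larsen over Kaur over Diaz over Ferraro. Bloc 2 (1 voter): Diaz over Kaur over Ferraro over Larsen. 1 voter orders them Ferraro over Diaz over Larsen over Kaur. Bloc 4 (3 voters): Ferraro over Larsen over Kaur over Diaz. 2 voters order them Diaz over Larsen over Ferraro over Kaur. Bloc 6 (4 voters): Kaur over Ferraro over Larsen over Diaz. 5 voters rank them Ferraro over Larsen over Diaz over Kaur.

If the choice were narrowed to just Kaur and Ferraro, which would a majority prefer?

Ballots ranking Kaur above Ferraro: 5 + 1 + 4 = 10.
Ballots ranking Ferraro above Kaur: 21 − 10 = 11.
Ferraro wins the head-to-head 11–10.

Ferraro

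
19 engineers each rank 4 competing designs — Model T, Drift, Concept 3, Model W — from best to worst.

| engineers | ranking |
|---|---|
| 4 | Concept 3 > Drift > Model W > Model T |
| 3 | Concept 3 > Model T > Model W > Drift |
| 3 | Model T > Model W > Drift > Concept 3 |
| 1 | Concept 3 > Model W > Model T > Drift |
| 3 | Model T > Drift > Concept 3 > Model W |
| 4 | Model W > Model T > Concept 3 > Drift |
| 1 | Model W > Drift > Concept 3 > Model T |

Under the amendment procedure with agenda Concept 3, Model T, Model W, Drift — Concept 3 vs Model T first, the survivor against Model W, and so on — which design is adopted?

Model W

Round 1: Concept 3 vs Model T — 9–10, Model T advances.
Round 2: Model T vs Model W — 9–10, Model W advances.
Round 3: Model W vs Drift — 12–7, Model W advances.
The agenda winner is Model W.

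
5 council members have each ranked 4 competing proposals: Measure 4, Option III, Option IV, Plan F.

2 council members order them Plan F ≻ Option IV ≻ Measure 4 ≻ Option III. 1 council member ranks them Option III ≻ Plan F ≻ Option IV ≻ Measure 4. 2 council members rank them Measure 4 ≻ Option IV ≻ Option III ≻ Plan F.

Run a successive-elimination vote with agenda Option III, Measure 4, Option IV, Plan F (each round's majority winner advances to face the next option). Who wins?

Plan F

Round 1: Option III vs Measure 4 — 1–4, Measure 4 advances.
Round 2: Measure 4 vs Option IV — 2–3, Option IV advances.
Round 3: Option IV vs Plan F — 2–3, Plan F advances.
The agenda winner is Plan F.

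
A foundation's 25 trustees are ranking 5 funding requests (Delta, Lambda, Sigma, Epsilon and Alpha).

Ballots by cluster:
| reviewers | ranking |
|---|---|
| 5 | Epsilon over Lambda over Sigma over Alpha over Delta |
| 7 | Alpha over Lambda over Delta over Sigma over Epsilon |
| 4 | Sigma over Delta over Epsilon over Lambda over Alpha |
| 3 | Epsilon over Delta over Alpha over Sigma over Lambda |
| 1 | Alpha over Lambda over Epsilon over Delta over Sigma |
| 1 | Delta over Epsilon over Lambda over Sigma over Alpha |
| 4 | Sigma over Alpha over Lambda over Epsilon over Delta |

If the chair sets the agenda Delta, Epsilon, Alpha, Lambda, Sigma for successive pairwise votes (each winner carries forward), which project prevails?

Round 1: Delta vs Epsilon — 12–13, Epsilon advances.
Round 2: Epsilon vs Alpha — 13–12, Epsilon advances.
Round 3: Epsilon vs Lambda — 13–12, Epsilon advances.
Round 4: Epsilon vs Sigma — 10–15, Sigma advances.
Sigma survives the agenda.

Sigma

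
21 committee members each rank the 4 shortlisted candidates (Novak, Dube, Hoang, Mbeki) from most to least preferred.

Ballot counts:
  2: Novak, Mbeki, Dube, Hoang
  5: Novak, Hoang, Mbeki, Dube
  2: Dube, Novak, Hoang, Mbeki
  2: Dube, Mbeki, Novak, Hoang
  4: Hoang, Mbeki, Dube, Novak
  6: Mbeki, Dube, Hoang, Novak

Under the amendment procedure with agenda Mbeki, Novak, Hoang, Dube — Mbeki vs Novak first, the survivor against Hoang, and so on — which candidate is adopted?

Dube

Round 1: Mbeki vs Novak — 12–9, Mbeki advances.
Round 2: Mbeki vs Hoang — 10–11, Hoang advances.
Round 3: Hoang vs Dube — 9–12, Dube advances.
Dube survives the agenda.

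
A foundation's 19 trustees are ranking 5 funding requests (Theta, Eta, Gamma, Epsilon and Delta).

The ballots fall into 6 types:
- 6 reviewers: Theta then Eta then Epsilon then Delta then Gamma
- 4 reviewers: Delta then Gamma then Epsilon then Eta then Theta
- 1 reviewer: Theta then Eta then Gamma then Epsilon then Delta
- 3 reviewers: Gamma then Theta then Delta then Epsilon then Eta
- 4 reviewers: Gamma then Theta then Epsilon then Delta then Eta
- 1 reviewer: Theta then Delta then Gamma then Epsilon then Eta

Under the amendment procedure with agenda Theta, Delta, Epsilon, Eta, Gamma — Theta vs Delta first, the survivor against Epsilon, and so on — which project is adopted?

Round 1: Theta vs Delta — 15–4, Theta advances.
Round 2: Theta vs Epsilon — 15–4, Theta advances.
Round 3: Theta vs Eta — 15–4, Theta advances.
Round 4: Theta vs Gamma — 8–11, Gamma advances.
The agenda winner is Gamma.

Gamma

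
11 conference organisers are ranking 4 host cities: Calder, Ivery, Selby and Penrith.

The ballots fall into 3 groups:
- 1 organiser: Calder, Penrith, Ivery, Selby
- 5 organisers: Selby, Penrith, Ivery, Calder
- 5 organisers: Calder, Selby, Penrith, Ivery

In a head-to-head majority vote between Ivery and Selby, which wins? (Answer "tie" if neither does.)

Selby

Ballots ranking Ivery above Selby: 1.
Ballots ranking Selby above Ivery: 11 − 1 = 10.
Selby wins the head-to-head 10–1.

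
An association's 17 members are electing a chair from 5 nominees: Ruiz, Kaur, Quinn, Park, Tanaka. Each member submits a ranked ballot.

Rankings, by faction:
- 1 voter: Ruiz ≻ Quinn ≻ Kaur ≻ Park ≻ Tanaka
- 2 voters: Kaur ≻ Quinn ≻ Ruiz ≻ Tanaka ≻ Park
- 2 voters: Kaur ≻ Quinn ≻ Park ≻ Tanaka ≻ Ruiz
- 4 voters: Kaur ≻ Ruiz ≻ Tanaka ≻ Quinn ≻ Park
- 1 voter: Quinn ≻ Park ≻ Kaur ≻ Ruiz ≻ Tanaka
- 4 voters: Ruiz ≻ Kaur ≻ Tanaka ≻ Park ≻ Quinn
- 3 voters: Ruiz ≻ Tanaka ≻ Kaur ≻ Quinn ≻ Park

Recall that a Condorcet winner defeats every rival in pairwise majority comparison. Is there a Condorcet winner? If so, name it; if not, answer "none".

Pairwise majorities:
Ruiz–Kaur: Kaur 9–8.
Ruiz vs Quinn: Ruiz, 12–5.
Ruiz vs Park: Ruiz is ranked higher on 1+2+4+4+3 = 14 ballots, Park on 3. Ruiz wins 14–3.
Ruiz vs Tanaka: Ruiz, 15–2.
Kaur vs Quinn: 2+2+4+4+3 = 15 for Kaur, 2 for Quinn — Kaur by 15–2.
Kaur vs Park: Kaur wins 16–1.
Kaur vs Tanaka: Kaur preferred on 1+2+2+4+1+4 = 14 ballots; Kaur wins 14–3.
Quinn vs Park: Quinn, 13–4.
Quinn vs Tanaka: Tanaka wins 11–6.
Park vs Tanaka: Tanaka, 13–4.
Only Kaur has no losses; Kaur is the Condorcet winner.

Kaur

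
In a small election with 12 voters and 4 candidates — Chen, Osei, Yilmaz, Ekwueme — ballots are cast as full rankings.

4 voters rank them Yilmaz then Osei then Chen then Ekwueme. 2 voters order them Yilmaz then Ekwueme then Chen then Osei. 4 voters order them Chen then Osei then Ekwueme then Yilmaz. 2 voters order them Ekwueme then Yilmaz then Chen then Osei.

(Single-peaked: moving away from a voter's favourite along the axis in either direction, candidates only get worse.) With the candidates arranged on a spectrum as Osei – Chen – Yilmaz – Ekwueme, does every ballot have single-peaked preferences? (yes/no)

no

Axis positions: Osei=1, Chen=2, Yilmaz=3, Ekwueme=4.
Cluster 1: ranking walks positions 3-1-2-4; Osei is ranked above Chen even though Chen lies between Osei and the peak Yilmaz on the axis — preferences dip and rise again. Not single-peaked.
Cluster 2 (peak Yilmaz at position 3): ranking walks positions 3-4-2-1, expanding outward from the peak — single-peaked.
Cluster 3: ranking walks positions 2-1-4-3; Ekwueme is ranked above Yilmaz even though Yilmaz lies between Ekwueme and the peak Chen on the axis — preferences dip and rise again. Not single-peaked.
Cluster 4 (peak Ekwueme at position 4): ranking walks positions 4-3-2-1, expanding outward from the peak — single-peaked.
Cluster 1 violates single-peakedness, so the profile is not single-peaked on this axis.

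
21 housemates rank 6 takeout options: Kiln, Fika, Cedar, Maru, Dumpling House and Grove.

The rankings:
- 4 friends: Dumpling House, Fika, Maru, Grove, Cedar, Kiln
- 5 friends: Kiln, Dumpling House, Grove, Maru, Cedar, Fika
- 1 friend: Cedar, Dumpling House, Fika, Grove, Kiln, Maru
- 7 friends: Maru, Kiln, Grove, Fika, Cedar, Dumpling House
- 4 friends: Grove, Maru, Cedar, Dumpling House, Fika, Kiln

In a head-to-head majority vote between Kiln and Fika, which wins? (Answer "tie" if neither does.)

Kiln

Ballots ranking Kiln above Fika: 5 + 7 = 12.
Ballots ranking Fika above Kiln: 21 − 12 = 9.
Kiln wins the head-to-head 12–9.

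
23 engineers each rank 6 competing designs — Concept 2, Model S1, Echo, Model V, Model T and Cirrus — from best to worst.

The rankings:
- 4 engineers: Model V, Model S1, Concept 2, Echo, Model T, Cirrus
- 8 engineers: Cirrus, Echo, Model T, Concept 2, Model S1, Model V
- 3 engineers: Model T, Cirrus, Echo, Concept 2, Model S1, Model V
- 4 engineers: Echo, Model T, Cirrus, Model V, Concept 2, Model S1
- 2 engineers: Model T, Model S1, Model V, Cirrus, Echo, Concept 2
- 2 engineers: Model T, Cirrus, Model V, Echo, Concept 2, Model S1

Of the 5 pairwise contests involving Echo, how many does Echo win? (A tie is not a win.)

4

Echo against each rival (23 engineers):
Echo vs Concept 2: 8+3+4+2+2 = 19 for Echo, 4 for Concept 2 — Echo by 19–4.
Echo vs Model S1: 17 to 6, Echo.
Echo–Model V: Echo 15–8.
Echo vs Model T: Echo, 16–7.
Echo–Cirrus: Cirrus 15–8.
Echo beats Concept 2, Model S1, Model V, Model T; loses to Cirrus — 4 pairwise wins.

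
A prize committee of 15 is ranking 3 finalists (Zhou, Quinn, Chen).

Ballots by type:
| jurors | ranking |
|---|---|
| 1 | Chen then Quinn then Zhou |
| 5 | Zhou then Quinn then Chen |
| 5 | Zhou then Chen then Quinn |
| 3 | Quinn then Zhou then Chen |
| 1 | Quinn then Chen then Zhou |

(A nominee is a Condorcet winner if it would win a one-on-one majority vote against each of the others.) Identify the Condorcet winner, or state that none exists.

Zhou

Head-to-head results (15 jurors):
Zhou vs Quinn: Zhou, 10–5.
Zhou vs Chen: Zhou wins 13–2.
Quinn vs Chen: Quinn, 9–6.
Only Zhou has no losses; Zhou is the Condorcet winner.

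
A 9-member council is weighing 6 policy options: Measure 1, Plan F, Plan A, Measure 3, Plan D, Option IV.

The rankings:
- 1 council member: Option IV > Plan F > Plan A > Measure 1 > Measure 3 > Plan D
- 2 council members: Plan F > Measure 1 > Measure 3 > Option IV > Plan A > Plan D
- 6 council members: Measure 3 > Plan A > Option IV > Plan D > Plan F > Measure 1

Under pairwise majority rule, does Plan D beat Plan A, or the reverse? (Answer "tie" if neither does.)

Plan A

No ballot ranks Plan D above Plan A: 0.
Ballots ranking Plan A above Plan D: 9 − 0 = 9.
Plan A wins the head-to-head 9–0.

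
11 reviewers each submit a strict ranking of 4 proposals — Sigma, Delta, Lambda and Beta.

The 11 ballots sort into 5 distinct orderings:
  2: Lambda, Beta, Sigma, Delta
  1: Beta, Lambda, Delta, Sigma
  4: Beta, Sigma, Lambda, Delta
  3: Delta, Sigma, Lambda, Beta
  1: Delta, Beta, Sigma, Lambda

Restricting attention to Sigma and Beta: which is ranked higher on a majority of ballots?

Ballots ranking Sigma above Beta: 3.
Ballots ranking Beta above Sigma: 11 − 3 = 8.
Beta wins the head-to-head 8–3.

Beta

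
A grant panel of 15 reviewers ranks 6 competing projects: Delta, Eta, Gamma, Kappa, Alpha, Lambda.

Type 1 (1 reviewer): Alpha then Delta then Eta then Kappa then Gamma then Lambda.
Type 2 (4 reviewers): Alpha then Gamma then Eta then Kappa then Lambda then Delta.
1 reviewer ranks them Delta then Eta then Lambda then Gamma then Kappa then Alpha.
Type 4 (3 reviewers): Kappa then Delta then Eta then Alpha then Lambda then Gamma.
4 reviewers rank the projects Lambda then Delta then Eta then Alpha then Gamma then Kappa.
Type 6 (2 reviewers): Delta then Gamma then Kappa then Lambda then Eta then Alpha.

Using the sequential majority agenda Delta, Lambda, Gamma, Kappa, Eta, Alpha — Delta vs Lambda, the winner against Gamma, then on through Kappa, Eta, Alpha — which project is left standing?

Round 1: Delta vs Lambda — 7–8, Lambda advances.
Round 2: Lambda vs Gamma — 8–7, Lambda advances.
Round 3: Lambda vs Kappa — 5–10, Kappa advances.
Round 4: Kappa vs Eta — 5–10, Eta advances.
Round 5: Eta vs Alpha — 10–5, Eta advances.
The agenda winner is Eta.

Eta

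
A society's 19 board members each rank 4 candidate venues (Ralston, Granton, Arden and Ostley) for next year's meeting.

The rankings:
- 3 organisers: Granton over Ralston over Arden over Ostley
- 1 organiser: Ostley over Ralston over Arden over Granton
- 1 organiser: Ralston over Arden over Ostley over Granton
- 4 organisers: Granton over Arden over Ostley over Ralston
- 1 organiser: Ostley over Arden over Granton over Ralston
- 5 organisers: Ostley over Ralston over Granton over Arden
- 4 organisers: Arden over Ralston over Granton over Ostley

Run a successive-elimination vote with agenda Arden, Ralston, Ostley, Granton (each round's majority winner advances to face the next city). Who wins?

Round 1: Arden vs Ralston — 9–10, Ralston advances.
Round 2: Ralston vs Ostley — 8–11, Ostley advances.
Round 3: Ostley vs Granton — 8–11, Granton advances.
Granton survives the agenda.

Granton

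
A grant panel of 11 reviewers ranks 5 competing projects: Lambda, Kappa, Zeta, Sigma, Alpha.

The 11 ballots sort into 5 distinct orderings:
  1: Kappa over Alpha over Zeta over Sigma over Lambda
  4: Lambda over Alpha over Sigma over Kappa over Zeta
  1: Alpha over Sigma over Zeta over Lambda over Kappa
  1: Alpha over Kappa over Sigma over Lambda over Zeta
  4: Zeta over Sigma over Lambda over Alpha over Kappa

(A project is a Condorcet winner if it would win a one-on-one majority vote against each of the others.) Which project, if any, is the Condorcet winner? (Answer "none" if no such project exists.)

none

Check each pair by majority over 11 ballots:
Lambda vs Kappa: Lambda wins 9–2.
Lambda vs Zeta: Zeta, 6–5.
Lambda vs Sigma: Sigma, 7–4.
Lambda vs Alpha: Lambda, 8–3.
Kappa–Zeta: Kappa 6–5.
Kappa–Sigma: Sigma 9–2.
Kappa vs Alpha: Alpha wins 10–1.
Zeta vs Sigma: Sigma, 6–5.
Zeta–Alpha: Alpha 7–4.
Sigma–Alpha: Alpha 7–4.
No project is unbeaten: Lambda loses to Zeta; Kappa loses to Lambda; Zeta loses to Kappa; Sigma loses to Alpha; Alpha loses to Lambda. In particular Lambda beats Kappa beats Zeta beats Lambda is a majority cycle — no Condorcet winner exists.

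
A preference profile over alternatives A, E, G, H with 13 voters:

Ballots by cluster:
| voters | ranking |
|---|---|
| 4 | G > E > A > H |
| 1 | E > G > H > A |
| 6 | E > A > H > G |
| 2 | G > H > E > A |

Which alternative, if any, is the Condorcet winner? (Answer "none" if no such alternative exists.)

Head-to-head results (13 voters):
A vs E: A is ranked higher on 0 ballots, E on 13. E wins 13–0.
A vs G: A is ranked higher on 6 ballots, G on 7. G wins 7–6.
A vs H: A, 10–3.
E vs G: E wins 7–6.
E vs H: E, 11–2.
G–H: G 7–6.
E wins every pairwise contest, so E is the Condorcet winner.

E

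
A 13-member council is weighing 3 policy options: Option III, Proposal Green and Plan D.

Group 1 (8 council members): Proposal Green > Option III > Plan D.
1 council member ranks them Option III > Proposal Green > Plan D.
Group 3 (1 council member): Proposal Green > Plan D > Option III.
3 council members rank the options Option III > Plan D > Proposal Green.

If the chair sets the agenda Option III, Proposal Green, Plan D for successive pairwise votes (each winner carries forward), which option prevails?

Proposal Green

Round 1: Option III vs Proposal Green — 4–9, Proposal Green advances.
Round 2: Proposal Green vs Plan D — 10–3, Proposal Green advances.
The agenda winner is Proposal Green.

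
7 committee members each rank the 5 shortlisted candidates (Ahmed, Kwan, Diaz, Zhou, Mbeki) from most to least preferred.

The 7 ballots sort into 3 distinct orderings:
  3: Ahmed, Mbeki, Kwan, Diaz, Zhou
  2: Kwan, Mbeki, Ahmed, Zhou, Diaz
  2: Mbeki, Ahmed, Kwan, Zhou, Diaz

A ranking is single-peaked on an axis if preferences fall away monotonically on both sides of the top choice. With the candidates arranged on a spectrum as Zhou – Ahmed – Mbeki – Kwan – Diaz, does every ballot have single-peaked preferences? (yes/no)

yes

Axis positions: Zhou=1, Ahmed=2, Mbeki=3, Kwan=4, Diaz=5.
Bloc 1 (peak Ahmed at position 2): ranking walks positions 2-3-4-5-1, expanding outward from the peak — single-peaked.
Bloc 2 (peak Kwan at position 4): ranking walks positions 4-3-2-1-5, expanding outward from the peak — single-peaked.
Bloc 3 (peak Mbeki at position 3): ranking walks positions 3-2-4-1-5, expanding outward from the peak — single-peaked.
Every ranking is single-peaked on this axis.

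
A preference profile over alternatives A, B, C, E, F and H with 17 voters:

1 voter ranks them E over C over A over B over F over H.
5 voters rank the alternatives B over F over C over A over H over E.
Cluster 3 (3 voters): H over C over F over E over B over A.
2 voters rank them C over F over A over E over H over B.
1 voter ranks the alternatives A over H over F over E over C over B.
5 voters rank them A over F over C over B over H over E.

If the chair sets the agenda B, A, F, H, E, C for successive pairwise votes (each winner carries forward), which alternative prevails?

Round 1: B vs A — 8–9, A advances.
Round 2: A vs F — 7–10, F advances.
Round 3: F vs H — 13–4, F advances.
Round 4: F vs E — 16–1, F advances.
Round 5: F vs C — 11–6, F advances.
F survives the agenda.

F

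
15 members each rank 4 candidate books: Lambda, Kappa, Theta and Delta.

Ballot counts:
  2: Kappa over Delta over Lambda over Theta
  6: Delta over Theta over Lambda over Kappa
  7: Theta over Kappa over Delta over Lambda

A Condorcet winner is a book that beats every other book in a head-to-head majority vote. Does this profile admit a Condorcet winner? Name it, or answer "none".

Head-to-head results (15 members):
Lambda–Kappa: Kappa 9–6.
Lambda vs Theta: Theta wins 13–2.
Lambda vs Delta: Delta, 15–0.
Kappa–Theta: Theta 13–2.
Kappa vs Delta: Kappa wins 9–6.
Theta–Delta: Delta 8–7.
No book is unbeaten: Lambda loses to Kappa; Kappa loses to Theta; Theta loses to Delta; Delta loses to Kappa. In particular Kappa beats Delta beats Theta beats Kappa is a majority cycle — no Condorcet winner exists.

none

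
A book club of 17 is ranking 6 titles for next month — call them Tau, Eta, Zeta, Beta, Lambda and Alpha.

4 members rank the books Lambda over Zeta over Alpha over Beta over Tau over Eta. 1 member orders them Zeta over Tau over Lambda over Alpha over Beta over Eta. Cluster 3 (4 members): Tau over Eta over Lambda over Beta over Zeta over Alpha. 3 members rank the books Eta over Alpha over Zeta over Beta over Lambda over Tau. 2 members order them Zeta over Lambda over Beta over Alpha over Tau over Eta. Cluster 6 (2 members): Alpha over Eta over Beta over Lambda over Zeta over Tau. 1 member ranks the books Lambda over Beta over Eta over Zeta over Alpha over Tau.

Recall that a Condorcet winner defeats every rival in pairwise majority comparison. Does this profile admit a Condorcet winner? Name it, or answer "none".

none

Check each pair by majority over 17 ballots:
Tau–Eta: Tau 11–6.
Tau vs Zeta: Zeta wins 13–4.
Tau vs Beta: Beta, 12–5.
Tau–Lambda: Lambda 12–5.
Tau vs Alpha: Alpha wins 12–5.
Eta vs Zeta: Eta, 10–7.
Eta vs Beta: Eta wins 9–8.
Eta vs Lambda: Eta, 9–8.
Eta–Alpha: Alpha 9–8.
Zeta vs Beta: Zeta, 10–7.
Zeta–Lambda: Lambda 11–6.
Zeta vs Alpha: Zeta, 12–5.
Beta–Lambda: Lambda 12–5.
Beta–Alpha: Alpha 10–7.
Lambda vs Alpha: Lambda wins 12–5.
No book is unbeaten: Tau loses to Zeta; Eta loses to Tau; Zeta loses to Eta; Beta loses to Eta; Lambda loses to Eta; Alpha loses to Zeta. In particular Tau > Eta > Zeta > Tau is a majority cycle — no Condorcet winner exists.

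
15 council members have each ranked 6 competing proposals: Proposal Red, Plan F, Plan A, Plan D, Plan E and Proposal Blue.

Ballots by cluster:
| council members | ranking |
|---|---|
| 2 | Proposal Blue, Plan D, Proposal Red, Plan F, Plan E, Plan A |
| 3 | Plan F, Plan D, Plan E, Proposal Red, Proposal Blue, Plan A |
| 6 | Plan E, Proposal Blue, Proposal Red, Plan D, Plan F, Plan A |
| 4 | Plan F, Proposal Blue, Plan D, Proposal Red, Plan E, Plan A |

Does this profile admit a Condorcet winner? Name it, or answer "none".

Pairwise majorities:
Proposal Red vs Plan F: Proposal Red, 8–7.
Proposal Red vs Plan A: Proposal Red wins 15–0.
Proposal Red–Plan D: Plan D 9–6.
Proposal Red–Plan E: Plan E 9–6.
Proposal Red vs Proposal Blue: Proposal Blue wins 12–3.
Plan F vs Plan A: Plan F wins 15–0.
Plan F–Plan D: Plan D 8–7.
Plan F vs Plan E: Plan F wins 9–6.
Plan F vs Proposal Blue: Proposal Blue wins 8–7.
Plan A vs Plan D: Plan D, 15–0.
Plan A vs Plan E: Plan E wins 15–0.
Plan A–Proposal Blue: Proposal Blue 15–0.
Plan D vs Plan E: Plan D wins 9–6.
Plan D vs Proposal Blue: Proposal Blue wins 12–3.
Plan E vs Proposal Blue: Plan E wins 9–6.
No option is unbeaten: Proposal Red loses to Plan D; Plan F loses to Proposal Red; Plan A loses to Proposal Red; Plan D loses to Proposal Blue; Plan E loses to Plan F; Proposal Blue loses to Plan E. In particular Proposal Red → Plan F → Plan E → Proposal Red is a majority cycle — no Condorcet winner exists.

none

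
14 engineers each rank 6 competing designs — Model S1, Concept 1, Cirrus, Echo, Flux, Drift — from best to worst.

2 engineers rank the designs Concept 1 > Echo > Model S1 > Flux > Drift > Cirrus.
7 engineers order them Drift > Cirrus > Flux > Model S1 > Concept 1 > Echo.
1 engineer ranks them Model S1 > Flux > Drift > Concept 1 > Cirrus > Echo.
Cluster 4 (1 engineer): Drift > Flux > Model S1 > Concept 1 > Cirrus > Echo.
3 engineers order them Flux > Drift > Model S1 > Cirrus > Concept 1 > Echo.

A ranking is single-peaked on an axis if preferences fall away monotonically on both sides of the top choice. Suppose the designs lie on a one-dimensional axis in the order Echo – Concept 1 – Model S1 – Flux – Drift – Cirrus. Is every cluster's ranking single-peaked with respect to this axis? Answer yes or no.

Axis positions: Echo=1, Concept 1=2, Model S1=3, Flux=4, Drift=5, Cirrus=6.
Cluster 1 (peak Concept 1 at position 2): ranking walks positions 2-1-3-4-5-6, expanding outward from the peak — single-peaked.
Cluster 2 (peak Drift at position 5): ranking walks positions 5-6-4-3-2-1, expanding outward from the peak — single-peaked.
Cluster 3 (peak Model S1 at position 3): ranking walks positions 3-4-5-2-6-1, expanding outward from the peak — single-peaked.
Cluster 4 (peak Drift at position 5): ranking walks positions 5-4-3-2-6-1, expanding outward from the peak — single-peaked.
Cluster 5 (peak Flux at position 4): ranking walks positions 4-5-3-6-2-1, expanding outward from the peak — single-peaked.
Every ranking is single-peaked on this axis.

yes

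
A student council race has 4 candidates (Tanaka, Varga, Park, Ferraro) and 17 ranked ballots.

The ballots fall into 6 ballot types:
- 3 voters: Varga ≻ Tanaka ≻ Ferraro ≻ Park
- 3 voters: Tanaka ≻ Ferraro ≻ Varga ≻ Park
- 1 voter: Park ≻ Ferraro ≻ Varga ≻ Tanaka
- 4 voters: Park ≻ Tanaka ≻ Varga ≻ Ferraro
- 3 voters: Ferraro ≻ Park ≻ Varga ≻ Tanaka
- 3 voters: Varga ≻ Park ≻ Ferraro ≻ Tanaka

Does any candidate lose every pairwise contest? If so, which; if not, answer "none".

Head-to-head results (17 voters):
Tanaka vs Varga: Tanaka preferred on 3+4 = 7 ballots; Varga wins 10–7.
Tanaka vs Park: Park, 11–6.
Tanaka vs Ferraro: Tanaka preferred on 3+3+4 = 10 ballots; Tanaka wins 10–7.
Varga vs Park: Varga, 9–8.
Varga vs Ferraro: Varga preferred on 3+4+3 = 10 ballots; Varga wins 10–7.
Park vs Ferraro: Park is ranked higher on 1+4+3 = 8 ballots, Ferraro on 9. Ferraro wins 9–8.
No candidate is winless: Tanaka beats Ferraro; Varga beats Tanaka; Park beats Tanaka; Ferraro beats Park. There is no Condorcet loser.

none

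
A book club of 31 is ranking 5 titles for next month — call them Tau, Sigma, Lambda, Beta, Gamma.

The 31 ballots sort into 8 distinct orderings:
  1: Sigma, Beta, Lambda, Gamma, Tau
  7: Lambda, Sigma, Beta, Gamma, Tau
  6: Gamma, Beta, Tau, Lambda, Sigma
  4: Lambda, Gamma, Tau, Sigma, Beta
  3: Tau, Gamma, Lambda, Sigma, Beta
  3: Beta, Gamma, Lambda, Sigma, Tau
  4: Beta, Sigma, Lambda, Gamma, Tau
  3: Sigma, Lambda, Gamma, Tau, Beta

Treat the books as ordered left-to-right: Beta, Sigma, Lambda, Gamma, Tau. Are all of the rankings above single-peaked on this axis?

no

Axis positions: Beta=1, Sigma=2, Lambda=3, Gamma=4, Tau=5.
Group 1 (peak Sigma at position 2): ranking walks positions 2-1-3-4-5, expanding outward from the peak — single-peaked.
Group 2 (peak Lambda at position 3): ranking walks positions 3-2-1-4-5, expanding outward from the peak — single-peaked.
Group 3: ranking walks positions 4-1-5-3-2; Beta is ranked above Lambda even though Lambda lies between Beta and the peak Gamma on the axis — preferences dip and rise again. Not single-peaked.
Group 4 (peak Lambda at position 3): ranking walks positions 3-4-5-2-1, expanding outward from the peak — single-peaked.
Group 5 (peak Tau at position 5): ranking walks positions 5-4-3-2-1, expanding outward from the peak — single-peaked.
Group 6: ranking walks positions 1-4-3-2-5; Gamma is ranked above Sigma even though Sigma lies between Gamma and the peak Beta on the axis — preferences dip and rise again. Not single-peaked.
Group 7 (peak Beta at position 1): ranking walks positions 1-2-3-4-5, expanding outward from the peak — single-peaked.
Group 8 (peak Sigma at position 2): ranking walks positions 2-3-4-5-1, expanding outward from the peak — single-peaked.
Group 3 violates single-peakedness, so the profile is not single-peaked on this axis.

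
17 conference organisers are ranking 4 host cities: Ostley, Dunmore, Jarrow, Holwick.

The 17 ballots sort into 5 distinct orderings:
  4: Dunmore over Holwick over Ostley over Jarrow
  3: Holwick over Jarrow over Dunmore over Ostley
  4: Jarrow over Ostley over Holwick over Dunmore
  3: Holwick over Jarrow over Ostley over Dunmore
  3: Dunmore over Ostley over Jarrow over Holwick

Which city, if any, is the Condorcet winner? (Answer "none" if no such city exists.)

Head-to-head results (17 organisers):
Ostley vs Dunmore: 4+3 = 7 for Ostley, 10 for Dunmore — Dunmore by 10–7.
Ostley vs Jarrow: Ostley is ranked higher on 4+3 = 7 ballots, Jarrow on 10. Jarrow wins 10–7.
Ostley vs Holwick: Ostley preferred on 4+3 = 7 ballots; Holwick wins 10–7.
Dunmore vs Jarrow: 7 to 10, Jarrow.
Dunmore vs Holwick: 4+3 = 7 for Dunmore, 10 for Holwick — Holwick by 10–7.
Jarrow vs Holwick: Jarrow is ranked higher on 4+3 = 7 ballots, Holwick on 10. Holwick wins 10–7.
Holwick defeats every rival head-to-head and is the Condorcet winner.

Holwick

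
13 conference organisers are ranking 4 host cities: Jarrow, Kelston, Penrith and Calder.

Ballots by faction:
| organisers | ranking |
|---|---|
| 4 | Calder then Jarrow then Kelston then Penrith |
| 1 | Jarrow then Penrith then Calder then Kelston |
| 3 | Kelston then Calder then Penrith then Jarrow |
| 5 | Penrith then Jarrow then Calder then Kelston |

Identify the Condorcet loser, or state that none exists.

Head-to-head results (13 organisers):
Jarrow vs Kelston: Jarrow preferred on 4+1+5 = 10 ballots; Jarrow wins 10–3.
Jarrow vs Penrith: 5 to 8, Penrith.
Jarrow vs Calder: Calder, 7–6.
Kelston vs Penrith: Kelston preferred on 4+3 = 7 ballots; Kelston wins 7–6.
Kelston–Calder: Calder 10–3.
Penrith vs Calder: 1+5 = 6 for Penrith, 7 for Calder — Calder by 7–6.
Every city wins at least one matchup (Jarrow beats Kelston; Kelston beats Penrith; Penrith beats Jarrow; Calder beats Jarrow), so there is no Condorcet loser.

none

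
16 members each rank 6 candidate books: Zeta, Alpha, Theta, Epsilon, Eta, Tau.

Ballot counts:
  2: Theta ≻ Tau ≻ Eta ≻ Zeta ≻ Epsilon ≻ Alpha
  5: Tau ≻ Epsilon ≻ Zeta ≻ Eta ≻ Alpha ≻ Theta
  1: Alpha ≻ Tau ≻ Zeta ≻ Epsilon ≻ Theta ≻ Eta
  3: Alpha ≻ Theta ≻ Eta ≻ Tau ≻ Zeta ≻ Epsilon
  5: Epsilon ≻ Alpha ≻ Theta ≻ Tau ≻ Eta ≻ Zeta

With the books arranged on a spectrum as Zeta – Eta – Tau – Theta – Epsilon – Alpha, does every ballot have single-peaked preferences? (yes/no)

Axis positions: Zeta=1, Eta=2, Tau=3, Theta=4, Epsilon=5, Alpha=6.
Group 1 (peak Theta at position 4): ranking walks positions 4-3-2-1-5-6, expanding outward from the peak — single-peaked.
Group 2: ranking walks positions 3-5-1-2-6-4; Epsilon is ranked above Theta even though Theta lies between Epsilon and the peak Tau on the axis — preferences dip and rise again. Not single-peaked.
Group 3: ranking walks positions 6-3-1-5-4-2; Tau is ranked above Epsilon even though Epsilon lies between Tau and the peak Alpha on the axis — preferences dip and rise again. Not single-peaked.
Group 4: ranking walks positions 6-4-2-3-1-5; Theta is ranked above Epsilon even though Epsilon lies between Theta and the peak Alpha on the axis — preferences dip and rise again. Not single-peaked.
Group 5 (peak Epsilon at position 5): ranking walks positions 5-6-4-3-2-1, expanding outward from the peak — single-peaked.
Group 2 violates single-peakedness, so the profile is not single-peaked on this axis.

no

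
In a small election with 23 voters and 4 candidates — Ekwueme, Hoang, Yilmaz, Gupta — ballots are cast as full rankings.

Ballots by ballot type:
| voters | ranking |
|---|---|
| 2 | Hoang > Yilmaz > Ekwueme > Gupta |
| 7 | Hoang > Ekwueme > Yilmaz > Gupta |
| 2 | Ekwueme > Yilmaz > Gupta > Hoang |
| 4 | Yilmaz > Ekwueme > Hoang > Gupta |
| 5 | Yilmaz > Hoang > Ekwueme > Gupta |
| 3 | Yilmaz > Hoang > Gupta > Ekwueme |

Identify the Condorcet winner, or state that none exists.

Yilmaz

Pairwise majorities:
Ekwueme vs Hoang: Hoang wins 17–6.
Ekwueme vs Yilmaz: Ekwueme is ranked higher on 7+2 = 9 ballots, Yilmaz on 14. Yilmaz wins 14–9.
Ekwueme vs Gupta: 2+7+2+4+5 = 20 for Ekwueme, 3 for Gupta — Ekwueme by 20–3.
Hoang vs Yilmaz: Yilmaz, 14–9.
Hoang vs Gupta: 2+7+4+5+3 = 21 for Hoang, 2 for Gupta — Hoang by 21–2.
Yilmaz vs Gupta: Yilmaz, 23–0.
Only Yilmaz has no losses; Yilmaz is the Condorcet winner.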